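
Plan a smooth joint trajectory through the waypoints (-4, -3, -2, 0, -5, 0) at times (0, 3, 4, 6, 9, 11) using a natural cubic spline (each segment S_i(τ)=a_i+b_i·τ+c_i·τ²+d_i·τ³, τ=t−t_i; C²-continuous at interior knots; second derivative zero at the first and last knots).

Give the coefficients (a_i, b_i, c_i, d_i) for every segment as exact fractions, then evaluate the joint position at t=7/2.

Δ: Δ0=1/3, Δ1=1, Δ2=1, Δ3=-5/3, Δ4=5/2
row 1: diag=8, rhs=4; c'=1/8, d'=1/2
row 2: denom=6−1·1/8=47/8; d'=(0−1·1/2)/(47/8)=-4/47
row 3: denom=10−2·16/47=438/47; d'=(-16−2·-4/47)/(438/47)=-124/73
row 4: denom=10−3·47/146=1319/146; d'=(25−3·-124/73)/(1319/146)=4394/1319
back: M4=4394/1319
back: M3=-124/73−47/146·4394/1319=-3655/1319
back: M2=-4/47−16/47·-3655/1319=1132/1319
back: M1=1/2−1/8·1132/1319=518/1319
M: M0=0, M1=518/1319, M2=1132/1319, M3=-3655/1319, M4=4394/1319, M5=0
seg 0: a=-4, c=M0/2=0, d=(M1−M0)/(6·3)=259/11871, b=Δ0−h0·(2M0+M1)/6=542/3957
seg 1: a=-3, c=M1/2=259/1319, d=(M2−M1)/(6·1)=307/3957, b=Δ1−h1·(2M1+M2)/6=2873/3957
seg 2: a=-2, c=M2/2=566/1319, d=(M3−M2)/(6·2)=-4787/15828, b=Δ2−h2·(2M2+M3)/6=5348/3957
seg 3: a=0, c=M3/2=-3655/2638, d=(M4−M3)/(6·3)=2683/7914, b=Δ3−h3·(2M3+M4)/6=-2221/3957
seg 4: a=-5, c=M4/2=2197/1319, d=(M5−M4)/(6·2)=-2197/7914, b=Δ4−h4·(2M4+M5)/6=2209/7914
t_q=7/2 → seg 1, τ=1/2; S=-3+2873/3957·τ+259/1319·τ²+307/3957·τ³=-27205/10552

  seg 0: a=-4 b=542/3957 c=0 d=259/11871
  seg 1: a=-3 b=2873/3957 c=259/1319 d=307/3957
  seg 2: a=-2 b=5348/3957 c=566/1319 d=-4787/15828
  seg 3: a=0 b=-2221/3957 c=-3655/2638 d=2683/7914
  seg 4: a=-5 b=2209/7914 c=2197/1319 d=-2197/7914
S(7/2) = -27205/10552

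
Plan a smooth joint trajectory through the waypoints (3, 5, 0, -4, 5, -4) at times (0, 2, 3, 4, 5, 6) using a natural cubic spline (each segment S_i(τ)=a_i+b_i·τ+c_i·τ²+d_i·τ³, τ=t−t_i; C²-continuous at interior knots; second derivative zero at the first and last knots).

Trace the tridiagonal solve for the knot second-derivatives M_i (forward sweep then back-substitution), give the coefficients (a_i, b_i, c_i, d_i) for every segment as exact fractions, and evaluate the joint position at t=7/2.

Δ: Δ0=1, Δ1=-5, Δ2=-4, Δ3=9, Δ4=-9
row 1: diag=6, rhs=-36; c'=1/6, d'=-6
row 2: denom=4−1·1/6=23/6; d'=(6−1·-6)/(23/6)=72/23
row 3: denom=4−1·6/23=86/23; d'=(78−1·72/23)/(86/23)=861/43
row 4: denom=4−1·23/86=321/86; d'=(-108−1·861/43)/(321/86)=-3670/107
back: M4=-3670/107
back: M3=861/43−23/86·-3670/107=3124/107
back: M2=72/23−6/23·3124/107=-480/107
back: M1=-6−1/6·-480/107=-562/107
M: M0=0, M1=-562/107, M2=-480/107, M3=3124/107, M4=-3670/107, M5=0
seg 0: a=3, c=M0/2=0, d=(M1−M0)/(6·2)=-281/642, b=Δ0−h0·(2M0+M1)/6=883/321
seg 1: a=5, c=M1/2=-281/107, d=(M2−M1)/(6·1)=41/321, b=Δ1−h1·(2M1+M2)/6=-803/321
seg 2: a=0, c=M2/2=-240/107, d=(M3−M2)/(6·1)=1802/321, b=Δ2−h2·(2M2+M3)/6=-2366/321
seg 3: a=-4, c=M3/2=1562/107, d=(M4−M3)/(6·1)=-3397/321, b=Δ3−h3·(2M3+M4)/6=1600/321
seg 4: a=5, c=M4/2=-1835/107, d=(M5−M4)/(6·1)=1835/321, b=Δ4−h4·(2M4+M5)/6=781/321
t_q=7/2 → seg 2, τ=1/2; S=0+-2366/321·τ+-240/107·τ²+1802/321·τ³=-1517/428

  seg 0: a=3 b=883/321 c=0 d=-281/642
  seg 1: a=5 b=-803/321 c=-281/107 d=41/321
  seg 2: a=0 b=-2366/321 c=-240/107 d=1802/321
  seg 3: a=-4 b=1600/321 c=1562/107 d=-3397/321
  seg 4: a=5 b=781/321 c=-1835/107 d=1835/321
S(7/2) = -1517/428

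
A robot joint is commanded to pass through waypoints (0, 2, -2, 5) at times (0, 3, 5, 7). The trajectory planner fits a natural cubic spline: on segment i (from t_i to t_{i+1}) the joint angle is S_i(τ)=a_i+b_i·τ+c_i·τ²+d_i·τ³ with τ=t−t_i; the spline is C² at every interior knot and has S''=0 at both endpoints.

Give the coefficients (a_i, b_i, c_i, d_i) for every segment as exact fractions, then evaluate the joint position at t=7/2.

  seg 0: a=0 b=443/228 c=0 d=-97/684
  seg 1: a=2 b=-215/114 c=-97/76 d=139/228
  seg 2: a=-2 b=37/114 c=181/76 d=-181/456
S(7/2) = 495/608

Δ: Δ0=2/3, Δ1=-2, Δ2=7/2
row 1: diag=10, rhs=-16; c'=1/5, d'=-8/5
row 2: denom=8−2·1/5=38/5; d'=(33−2·-8/5)/(38/5)=181/38
back: M2=181/38
back: M1=-8/5−1/5·181/38=-97/38
M: M0=0, M1=-97/38, M2=181/38, M3=0
seg 0: a=0, c=M0/2=0, d=(M1−M0)/(6·3)=-97/684, b=Δ0−h0·(2M0+M1)/6=443/228
seg 1: a=2, c=M1/2=-97/76, d=(M2−M1)/(6·2)=139/228, b=Δ1−h1·(2M1+M2)/6=-215/114
seg 2: a=-2, c=M2/2=181/76, d=(M3−M2)/(6·2)=-181/456, b=Δ2−h2·(2M2+M3)/6=37/114
t_q=7/2 → seg 1, τ=1/2; S=2+-215/114·τ+-97/76·τ²+139/228·τ³=495/608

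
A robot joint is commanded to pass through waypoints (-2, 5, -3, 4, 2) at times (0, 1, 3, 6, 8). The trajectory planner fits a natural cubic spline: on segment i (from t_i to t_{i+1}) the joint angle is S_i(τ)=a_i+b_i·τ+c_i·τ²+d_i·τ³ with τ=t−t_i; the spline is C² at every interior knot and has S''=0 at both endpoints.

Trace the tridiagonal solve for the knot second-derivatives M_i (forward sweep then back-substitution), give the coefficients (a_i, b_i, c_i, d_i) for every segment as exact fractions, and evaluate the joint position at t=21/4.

  seg 0: a=-2 b=1279/138 c=0 d=-313/138
  seg 1: a=5 b=170/69 c=-313/46 d=493/276
  seg 2: a=-3 b=-229/69 c=90/23 d=-140/207
  seg 3: a=4 b=131/69 c=-50/23 d=25/69
S(21/4) = 603/368

Δ: Δ0=7, Δ1=-4, Δ2=7/3, Δ3=-1
row 1: diag=6, rhs=-66; c'=1/3, d'=-11
row 2: denom=10−2·1/3=28/3; d'=(38−2·-11)/(28/3)=45/7
row 3: denom=10−3·9/28=253/28; d'=(-20−3·45/7)/(253/28)=-100/23
back: M3=-100/23
back: M2=45/7−9/28·-100/23=180/23
back: M1=-11−1/3·180/23=-313/23
M: M0=0, M1=-313/23, M2=180/23, M3=-100/23, M4=0
seg 0: a=-2, c=M0/2=0, d=(M1−M0)/(6·1)=-313/138, b=Δ0−h0·(2M0+M1)/6=1279/138
seg 1: a=5, c=M1/2=-313/46, d=(M2−M1)/(6·2)=493/276, b=Δ1−h1·(2M1+M2)/6=170/69
seg 2: a=-3, c=M2/2=90/23, d=(M3−M2)/(6·3)=-140/207, b=Δ2−h2·(2M2+M3)/6=-229/69
seg 3: a=4, c=M3/2=-50/23, d=(M4−M3)/(6·2)=25/69, b=Δ3−h3·(2M3+M4)/6=131/69
t_q=21/4 → seg 2, τ=9/4; S=-3+-229/69·τ+90/23·τ²+-140/207·τ³=603/368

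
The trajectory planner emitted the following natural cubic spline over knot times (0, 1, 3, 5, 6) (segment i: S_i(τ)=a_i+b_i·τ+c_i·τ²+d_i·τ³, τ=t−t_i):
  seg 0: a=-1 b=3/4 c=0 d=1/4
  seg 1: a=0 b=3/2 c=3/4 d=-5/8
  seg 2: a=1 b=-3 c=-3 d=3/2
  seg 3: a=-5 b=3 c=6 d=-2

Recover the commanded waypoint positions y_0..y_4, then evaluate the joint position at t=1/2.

y_0 = S_0(0) = a_0 = -1
y_1 = S_1(0) = a_1 = 0
y_2 = S_2(0) = a_2 = 1
y_3 = S_3(0) = a_3 = -5
y_4 = S_3(1) = 2
t_q=1/2 is in segment 0 (τ=1/2); S_0(τ)=-19/32

y_0=-1 y_1=0 y_2=1 y_3=-5 y_4=2
S(1/2) = -19/32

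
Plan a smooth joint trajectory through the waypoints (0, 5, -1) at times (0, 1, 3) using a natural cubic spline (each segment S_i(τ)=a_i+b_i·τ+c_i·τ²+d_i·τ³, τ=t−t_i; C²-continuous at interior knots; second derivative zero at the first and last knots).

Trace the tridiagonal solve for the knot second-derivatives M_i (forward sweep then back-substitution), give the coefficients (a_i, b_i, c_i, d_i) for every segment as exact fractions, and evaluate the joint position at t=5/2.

  seg 0: a=0 b=19/3 c=0 d=-4/3
  seg 1: a=5 b=7/3 c=-4 d=2/3
S(5/2) = 7/4

Δ: Δ0=5, Δ1=-3
row 1: diag=6, rhs=-48; c'=1/3, d'=-8
back: M1=-8
M: M0=0, M1=-8, M2=0
seg 0: a=0, c=M0/2=0, d=(M1−M0)/(6·1)=-4/3, b=Δ0−h0·(2M0+M1)/6=19/3
seg 1: a=5, c=M1/2=-4, d=(M2−M1)/(6·2)=2/3, b=Δ1−h1·(2M1+M2)/6=7/3
t_q=5/2 → seg 1, τ=3/2; S=5+7/3·τ+-4·τ²+2/3·τ³=7/4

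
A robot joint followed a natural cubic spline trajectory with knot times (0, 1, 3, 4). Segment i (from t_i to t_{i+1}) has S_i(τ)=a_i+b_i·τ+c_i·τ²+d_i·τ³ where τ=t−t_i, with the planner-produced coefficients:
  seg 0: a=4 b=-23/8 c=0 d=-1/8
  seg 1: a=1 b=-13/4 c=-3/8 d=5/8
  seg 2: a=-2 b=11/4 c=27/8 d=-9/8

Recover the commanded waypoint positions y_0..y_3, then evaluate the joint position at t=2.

y_0=4 y_1=1 y_2=-2 y_3=3
S(2) = -2

y_0 = S_0(0) = a_0 = 4
y_1 = S_1(0) = a_1 = 1
y_2 = S_2(0) = a_2 = -2
y_3 = S_2(1) = 3
t_q=2 is in segment 1 (τ=1); S_1(τ)=-2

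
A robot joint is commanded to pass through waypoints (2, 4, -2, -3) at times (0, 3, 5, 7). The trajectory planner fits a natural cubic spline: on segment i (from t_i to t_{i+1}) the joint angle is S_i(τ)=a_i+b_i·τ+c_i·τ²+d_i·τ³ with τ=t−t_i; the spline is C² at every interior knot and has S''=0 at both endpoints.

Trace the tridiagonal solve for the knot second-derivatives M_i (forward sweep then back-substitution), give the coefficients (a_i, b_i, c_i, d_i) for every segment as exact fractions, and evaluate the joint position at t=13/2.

  seg 0: a=2 b=461/228 c=0 d=-103/684
  seg 1: a=4 b=-233/114 c=-103/76 d=25/57
  seg 2: a=-2 b=-251/114 c=97/76 d=-97/456
S(13/2) = -3829/1216

Δ: Δ0=2/3, Δ1=-3, Δ2=-1/2
row 1: diag=10, rhs=-22; c'=1/5, d'=-11/5
row 2: denom=8−2·1/5=38/5; d'=(15−2·-11/5)/(38/5)=97/38
back: M2=97/38
back: M1=-11/5−1/5·97/38=-103/38
M: M0=0, M1=-103/38, M2=97/38, M3=0
seg 0: a=2, c=M0/2=0, d=(M1−M0)/(6·3)=-103/684, b=Δ0−h0·(2M0+M1)/6=461/228
seg 1: a=4, c=M1/2=-103/76, d=(M2−M1)/(6·2)=25/57, b=Δ1−h1·(2M1+M2)/6=-233/114
seg 2: a=-2, c=M2/2=97/76, d=(M3−M2)/(6·2)=-97/456, b=Δ2−h2·(2M2+M3)/6=-251/114
t_q=13/2 → seg 2, τ=3/2; S=-2+-251/114·τ+97/76·τ²+-97/456·τ³=-3829/1216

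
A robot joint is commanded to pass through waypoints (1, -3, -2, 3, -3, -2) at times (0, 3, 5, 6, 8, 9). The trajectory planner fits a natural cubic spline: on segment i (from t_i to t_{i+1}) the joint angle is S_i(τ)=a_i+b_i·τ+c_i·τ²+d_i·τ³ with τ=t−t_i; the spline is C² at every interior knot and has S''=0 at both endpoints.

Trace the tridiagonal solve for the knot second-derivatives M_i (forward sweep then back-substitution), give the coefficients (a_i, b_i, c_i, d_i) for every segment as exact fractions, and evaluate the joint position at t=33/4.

Δ: Δ0=-4/3, Δ1=1/2, Δ2=5, Δ3=-3, Δ4=1
row 1: diag=10, rhs=11; c'=1/5, d'=11/10
row 2: denom=6−2·1/5=28/5; d'=(27−2·11/10)/(28/5)=31/7
row 3: denom=6−1·5/28=163/28; d'=(-48−1·31/7)/(163/28)=-1468/163
row 4: denom=6−2·56/163=866/163; d'=(24−2·-1468/163)/(866/163)=3424/433
back: M4=3424/433
back: M3=-1468/163−56/163·3424/433=-5076/433
back: M2=31/7−5/28·-5076/433=2824/433
back: M1=11/10−1/5·2824/433=-177/866
M: M0=0, M1=-177/866, M2=2824/433, M3=-5076/433, M4=3424/433, M5=0
seg 0: a=1, c=M0/2=0, d=(M1−M0)/(6·3)=-59/5196, b=Δ0−h0·(2M0+M1)/6=-6397/5196
seg 1: a=-3, c=M1/2=-177/1732, d=(M2−M1)/(6·2)=5825/10392, b=Δ1−h1·(2M1+M2)/6=-3995/2598
seg 2: a=-2, c=M2/2=1412/433, d=(M3−M2)/(6·1)=-3950/1299, b=Δ2−h2·(2M2+M3)/6=6209/1299
seg 3: a=3, c=M3/2=-2538/433, d=(M4−M3)/(6·2)=2125/1299, b=Δ3−h3·(2M3+M4)/6=2831/1299
seg 4: a=-3, c=M4/2=1712/433, d=(M5−M4)/(6·1)=-1712/1299, b=Δ4−h4·(2M4+M5)/6=-2125/1299
t_q=33/4 → seg 4, τ=1/4; S=-3+-2125/1299·τ+1712/433·τ²+-1712/1299·τ³=-1378/433

  seg 0: a=1 b=-6397/5196 c=0 d=-59/5196
  seg 1: a=-3 b=-3995/2598 c=-177/1732 d=5825/10392
  seg 2: a=-2 b=6209/1299 c=1412/433 d=-3950/1299
  seg 3: a=3 b=2831/1299 c=-2538/433 d=2125/1299
  seg 4: a=-3 b=-2125/1299 c=1712/433 d=-1712/1299
S(33/4) = -1378/433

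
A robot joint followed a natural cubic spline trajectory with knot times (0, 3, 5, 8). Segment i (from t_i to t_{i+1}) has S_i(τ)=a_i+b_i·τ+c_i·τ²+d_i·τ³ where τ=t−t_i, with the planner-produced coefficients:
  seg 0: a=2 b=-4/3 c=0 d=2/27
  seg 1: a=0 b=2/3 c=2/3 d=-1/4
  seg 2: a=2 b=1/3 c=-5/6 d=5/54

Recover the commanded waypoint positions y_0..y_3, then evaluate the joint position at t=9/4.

y_0 = S_0(0) = a_0 = 2
y_1 = S_1(0) = a_1 = 0
y_2 = S_2(0) = a_2 = 2
y_3 = S_2(3) = -2
t_q=9/4 is in segment 0 (τ=9/4); S_0(τ)=-5/32

y_0=2 y_1=0 y_2=2 y_3=-2
S(9/4) = -5/32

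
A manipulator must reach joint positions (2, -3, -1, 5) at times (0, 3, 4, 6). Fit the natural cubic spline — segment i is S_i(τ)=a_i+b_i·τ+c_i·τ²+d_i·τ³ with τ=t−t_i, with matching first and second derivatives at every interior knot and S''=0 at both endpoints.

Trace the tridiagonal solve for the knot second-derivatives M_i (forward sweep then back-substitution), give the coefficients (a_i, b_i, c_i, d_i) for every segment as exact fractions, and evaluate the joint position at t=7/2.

  seg 0: a=2 b=-424/141 c=0 d=7/47
  seg 1: a=-3 b=143/141 c=63/47 d=-50/141
  seg 2: a=-1 b=371/141 c=13/47 d=-13/282
S(7/2) = -207/94

Δ: Δ0=-5/3, Δ1=2, Δ2=3
row 1: diag=8, rhs=22; c'=1/8, d'=11/4
row 2: denom=6−1·1/8=47/8; d'=(6−1·11/4)/(47/8)=26/47
back: M2=26/47
back: M1=11/4−1/8·26/47=126/47
M: M0=0, M1=126/47, M2=26/47, M3=0
seg 0: a=2, c=M0/2=0, d=(M1−M0)/(6·3)=7/47, b=Δ0−h0·(2M0+M1)/6=-424/141
seg 1: a=-3, c=M1/2=63/47, d=(M2−M1)/(6·1)=-50/141, b=Δ1−h1·(2M1+M2)/6=143/141
seg 2: a=-1, c=M2/2=13/47, d=(M3−M2)/(6·2)=-13/282, b=Δ2−h2·(2M2+M3)/6=371/141
t_q=7/2 → seg 1, τ=1/2; S=-3+143/141·τ+63/47·τ²+-50/141·τ³=-207/94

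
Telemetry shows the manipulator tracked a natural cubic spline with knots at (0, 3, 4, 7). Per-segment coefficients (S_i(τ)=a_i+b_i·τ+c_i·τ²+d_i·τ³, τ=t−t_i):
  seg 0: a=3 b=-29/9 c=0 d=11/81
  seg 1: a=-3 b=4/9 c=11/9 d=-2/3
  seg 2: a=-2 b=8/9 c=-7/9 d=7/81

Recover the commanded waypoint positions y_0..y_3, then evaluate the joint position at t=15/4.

y_0=3 y_1=-3 y_2=-2 y_3=-4
S(15/4) = -217/96

y_0 = S_0(0) = a_0 = 3
y_1 = S_1(0) = a_1 = -3
y_2 = S_2(0) = a_2 = -2
y_3 = S_2(3) = -4
t_q=15/4 is in segment 1 (τ=3/4); S_1(τ)=-217/96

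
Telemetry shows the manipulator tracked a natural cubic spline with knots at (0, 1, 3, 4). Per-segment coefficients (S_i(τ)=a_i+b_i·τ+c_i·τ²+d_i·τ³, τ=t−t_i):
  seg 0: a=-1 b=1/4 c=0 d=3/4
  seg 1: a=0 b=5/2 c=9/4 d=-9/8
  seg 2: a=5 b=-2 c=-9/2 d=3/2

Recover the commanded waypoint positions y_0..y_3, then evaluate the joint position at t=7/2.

y_0 = S_0(0) = a_0 = -1
y_1 = S_1(0) = a_1 = 0
y_2 = S_2(0) = a_2 = 5
y_3 = S_2(1) = 0
t_q=7/2 is in segment 2 (τ=1/2); S_2(τ)=49/16

y_0=-1 y_1=0 y_2=5 y_3=0
S(7/2) = 49/16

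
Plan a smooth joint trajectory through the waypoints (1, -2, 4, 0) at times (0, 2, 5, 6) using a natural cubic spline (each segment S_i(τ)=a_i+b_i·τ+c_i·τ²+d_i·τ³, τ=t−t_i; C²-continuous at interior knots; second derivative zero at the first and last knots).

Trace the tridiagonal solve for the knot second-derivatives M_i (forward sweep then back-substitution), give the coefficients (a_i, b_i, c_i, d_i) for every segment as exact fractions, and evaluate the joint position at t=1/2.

  seg 0: a=1 b=-397/142 c=0 d=23/71
  seg 1: a=-2 b=155/142 c=138/71 d=-233/426
  seg 2: a=4 b=-143/71 c=-423/142 d=141/142
S(1/2) = -203/568

Δ: Δ0=-3/2, Δ1=2, Δ2=-4
row 1: diag=10, rhs=21; c'=3/10, d'=21/10
row 2: denom=8−3·3/10=71/10; d'=(-36−3·21/10)/(71/10)=-423/71
back: M2=-423/71
back: M1=21/10−3/10·-423/71=276/71
M: M0=0, M1=276/71, M2=-423/71, M3=0
seg 0: a=1, c=M0/2=0, d=(M1−M0)/(6·2)=23/71, b=Δ0−h0·(2M0+M1)/6=-397/142
seg 1: a=-2, c=M1/2=138/71, d=(M2−M1)/(6·3)=-233/426, b=Δ1−h1·(2M1+M2)/6=155/142
seg 2: a=4, c=M2/2=-423/142, d=(M3−M2)/(6·1)=141/142, b=Δ2−h2·(2M2+M3)/6=-143/71
t_q=1/2 → seg 0, τ=1/2; S=1+-397/142·τ+0·τ²+23/71·τ³=-203/568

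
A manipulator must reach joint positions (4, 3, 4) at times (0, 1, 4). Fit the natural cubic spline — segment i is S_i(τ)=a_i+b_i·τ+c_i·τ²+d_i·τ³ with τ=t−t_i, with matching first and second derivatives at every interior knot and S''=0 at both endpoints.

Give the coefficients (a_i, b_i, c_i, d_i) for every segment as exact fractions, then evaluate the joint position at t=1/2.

  seg 0: a=4 b=-7/6 c=0 d=1/6
  seg 1: a=3 b=-2/3 c=1/2 d=-1/18
S(1/2) = 55/16

Δ: Δ0=-1, Δ1=1/3
row 1: diag=8, rhs=8; c'=3/8, d'=1
back: M1=1
M: M0=0, M1=1, M2=0
seg 0: a=4, c=M0/2=0, d=(M1−M0)/(6·1)=1/6, b=Δ0−h0·(2M0+M1)/6=-7/6
seg 1: a=3, c=M1/2=1/2, d=(M2−M1)/(6·3)=-1/18, b=Δ1−h1·(2M1+M2)/6=-2/3
t_q=1/2 → seg 0, τ=1/2; S=4+-7/6·τ+0·τ²+1/6·τ³=55/16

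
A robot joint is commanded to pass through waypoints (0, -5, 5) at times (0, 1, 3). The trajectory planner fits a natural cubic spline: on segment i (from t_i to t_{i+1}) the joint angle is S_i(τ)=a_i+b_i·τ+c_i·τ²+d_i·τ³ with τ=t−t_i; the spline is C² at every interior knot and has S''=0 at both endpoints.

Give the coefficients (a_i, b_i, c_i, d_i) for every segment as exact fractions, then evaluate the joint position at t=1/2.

Δ: Δ0=-5, Δ1=5
row 1: diag=6, rhs=60; c'=1/3, d'=10
back: M1=10
M: M0=0, M1=10, M2=0
seg 0: a=0, c=M0/2=0, d=(M1−M0)/(6·1)=5/3, b=Δ0−h0·(2M0+M1)/6=-20/3
seg 1: a=-5, c=M1/2=5, d=(M2−M1)/(6·2)=-5/6, b=Δ1−h1·(2M1+M2)/6=-5/3
t_q=1/2 → seg 0, τ=1/2; S=0+-20/3·τ+0·τ²+5/3·τ³=-25/8

  seg 0: a=0 b=-20/3 c=0 d=5/3
  seg 1: a=-5 b=-5/3 c=5 d=-5/6
S(1/2) = -25/8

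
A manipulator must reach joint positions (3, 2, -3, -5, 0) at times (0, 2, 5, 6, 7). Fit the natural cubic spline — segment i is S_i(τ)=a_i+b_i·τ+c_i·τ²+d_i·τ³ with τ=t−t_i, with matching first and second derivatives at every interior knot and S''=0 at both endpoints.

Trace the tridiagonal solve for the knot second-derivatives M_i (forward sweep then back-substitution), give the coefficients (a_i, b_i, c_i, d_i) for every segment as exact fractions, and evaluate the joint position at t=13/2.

  seg 0: a=3 b=-172/411 c=0 d=-67/3288
  seg 1: a=2 b=-545/822 c=-67/548 d=-349/4932
  seg 2: a=-3 b=-5437/1644 c=-104/137 d=3397/1644
  seg 3: a=-5 b=1129/822 c=2981/548 d=-2981/1644
S(13/2) = -13941/4384

Δ: Δ0=-1/2, Δ1=-5/3, Δ2=-2, Δ3=5
row 1: diag=10, rhs=-7; c'=3/10, d'=-7/10
row 2: denom=8−3·3/10=71/10; d'=(-2−3·-7/10)/(71/10)=1/71
row 3: denom=4−1·10/71=274/71; d'=(42−1·1/71)/(274/71)=2981/274
back: M3=2981/274
back: M2=1/71−10/71·2981/274=-208/137
back: M1=-7/10−3/10·-208/137=-67/274
M: M0=0, M1=-67/274, M2=-208/137, M3=2981/274, M4=0
seg 0: a=3, c=M0/2=0, d=(M1−M0)/(6·2)=-67/3288, b=Δ0−h0·(2M0+M1)/6=-172/411
seg 1: a=2, c=M1/2=-67/548, d=(M2−M1)/(6·3)=-349/4932, b=Δ1−h1·(2M1+M2)/6=-545/822
seg 2: a=-3, c=M2/2=-104/137, d=(M3−M2)/(6·1)=3397/1644, b=Δ2−h2·(2M2+M3)/6=-5437/1644
seg 3: a=-5, c=M3/2=2981/548, d=(M4−M3)/(6·1)=-2981/1644, b=Δ3−h3·(2M3+M4)/6=1129/822
t_q=13/2 → seg 3, τ=1/2; S=-5+1129/822·τ+2981/548·τ²+-2981/1644·τ³=-13941/4384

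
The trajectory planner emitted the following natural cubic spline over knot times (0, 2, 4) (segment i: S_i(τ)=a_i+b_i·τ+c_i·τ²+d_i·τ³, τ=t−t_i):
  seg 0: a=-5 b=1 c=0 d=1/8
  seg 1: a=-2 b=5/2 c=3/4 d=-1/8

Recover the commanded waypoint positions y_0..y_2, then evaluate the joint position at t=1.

y_0 = S_0(0) = a_0 = -5
y_1 = S_1(0) = a_1 = -2
y_2 = S_1(2) = 5
t_q=1 is in segment 0 (τ=1); S_0(τ)=-31/8

y_0=-5 y_1=-2 y_2=5
S(1) = -31/8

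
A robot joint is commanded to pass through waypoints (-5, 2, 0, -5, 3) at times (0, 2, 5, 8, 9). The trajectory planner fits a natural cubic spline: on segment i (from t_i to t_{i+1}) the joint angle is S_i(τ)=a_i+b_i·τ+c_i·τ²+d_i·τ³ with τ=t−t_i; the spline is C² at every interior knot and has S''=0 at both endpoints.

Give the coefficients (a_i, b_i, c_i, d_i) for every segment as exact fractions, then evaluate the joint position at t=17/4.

Δ: Δ0=7/2, Δ1=-2/3, Δ2=-5/3, Δ3=8
row 1: diag=10, rhs=-25; c'=3/10, d'=-5/2
row 2: denom=12−3·3/10=111/10; d'=(-6−3·-5/2)/(111/10)=5/37
row 3: denom=8−3·10/37=266/37; d'=(58−3·5/37)/(266/37)=2131/266
back: M3=2131/266
back: M2=5/37−10/37·2131/266=-270/133
back: M1=-5/2−3/10·-270/133=-503/266
M: M0=0, M1=-503/266, M2=-270/133, M3=2131/266, M4=0
seg 0: a=-5, c=M0/2=0, d=(M1−M0)/(6·2)=-503/3192, b=Δ0−h0·(2M0+M1)/6=1648/399
seg 1: a=2, c=M1/2=-503/532, d=(M2−M1)/(6·3)=-37/4788, b=Δ1−h1·(2M1+M2)/6=1787/798
seg 2: a=0, c=M2/2=-135/133, d=(M3−M2)/(6·3)=2671/4788, b=Δ2−h2·(2M2+M3)/6=-5813/1596
seg 3: a=-5, c=M3/2=2131/532, d=(M4−M3)/(6·1)=-2131/1596, b=Δ3−h3·(2M3+M4)/6=4253/798
t_q=17/4 → seg 1, τ=9/4; S=2+1787/798·τ+-503/532·τ²+-37/4788·τ³=73679/34048

  seg 0: a=-5 b=1648/399 c=0 d=-503/3192
  seg 1: a=2 b=1787/798 c=-503/532 d=-37/4788
  seg 2: a=0 b=-5813/1596 c=-135/133 d=2671/4788
  seg 3: a=-5 b=4253/798 c=2131/532 d=-2131/1596
S(17/4) = 73679/34048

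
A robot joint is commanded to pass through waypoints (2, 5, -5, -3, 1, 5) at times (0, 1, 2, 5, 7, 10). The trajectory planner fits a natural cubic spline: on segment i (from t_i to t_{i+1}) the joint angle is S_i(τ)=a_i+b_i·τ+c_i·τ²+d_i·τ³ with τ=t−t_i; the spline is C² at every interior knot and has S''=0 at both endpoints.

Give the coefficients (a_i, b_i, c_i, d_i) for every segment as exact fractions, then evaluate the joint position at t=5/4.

Δ: Δ0=3, Δ1=-10, Δ2=2/3, Δ3=2, Δ4=4/3
row 1: diag=4, rhs=-78; c'=1/4, d'=-39/2
row 2: denom=8−1·1/4=31/4; d'=(64−1·-39/2)/(31/4)=334/31
row 3: denom=10−3·12/31=274/31; d'=(8−3·334/31)/(274/31)=-377/137
row 4: denom=10−2·31/137=1308/137; d'=(-4−2·-377/137)/(1308/137)=103/654
back: M4=103/654
back: M3=-377/137−31/137·103/654=-1823/654
back: M2=334/31−12/31·-1823/654=1292/109
back: M1=-39/2−1/4·1292/109=-4897/218
M: M0=0, M1=-4897/218, M2=1292/109, M3=-1823/654, M4=103/654, M5=0
seg 0: a=2, c=M0/2=0, d=(M1−M0)/(6·1)=-4897/1308, b=Δ0−h0·(2M0+M1)/6=8821/1308
seg 1: a=5, c=M1/2=-4897/436, d=(M2−M1)/(6·1)=7481/1308, b=Δ1−h1·(2M1+M2)/6=-2935/654
seg 2: a=-5, c=M2/2=646/109, d=(M3−M2)/(6·3)=-9575/11772, b=Δ2−h2·(2M2+M3)/6=-12809/1308
seg 3: a=-3, c=M3/2=-1823/1308, d=(M4−M3)/(6·2)=107/436, b=Δ3−h3·(2M3+M4)/6=2489/654
seg 4: a=1, c=M4/2=103/1308, d=(M5−M4)/(6·3)=-103/11772, b=Δ4−h4·(2M4+M5)/6=769/654
t_q=5/4 → seg 1, τ=1/4; S=5+-2935/654·τ+-4897/436·τ²+7481/1308·τ³=91119/27904

  seg 0: a=2 b=8821/1308 c=0 d=-4897/1308
  seg 1: a=5 b=-2935/654 c=-4897/436 d=7481/1308
  seg 2: a=-5 b=-12809/1308 c=646/109 d=-9575/11772
  seg 3: a=-3 b=2489/654 c=-1823/1308 d=107/436
  seg 4: a=1 b=769/654 c=103/1308 d=-103/11772
S(5/4) = 91119/27904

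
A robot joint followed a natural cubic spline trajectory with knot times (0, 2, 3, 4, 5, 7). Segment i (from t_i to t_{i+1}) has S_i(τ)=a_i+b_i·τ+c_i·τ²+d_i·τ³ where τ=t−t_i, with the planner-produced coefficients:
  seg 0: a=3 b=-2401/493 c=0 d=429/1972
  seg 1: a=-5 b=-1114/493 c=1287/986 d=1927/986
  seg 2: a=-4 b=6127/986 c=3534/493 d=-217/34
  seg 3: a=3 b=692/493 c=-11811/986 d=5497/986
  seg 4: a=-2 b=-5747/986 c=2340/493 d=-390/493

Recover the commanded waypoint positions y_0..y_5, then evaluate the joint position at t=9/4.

y_0 = S_0(0) = a_0 = 3
y_1 = S_1(0) = a_1 = -5
y_2 = S_2(0) = a_2 = -4
y_3 = S_3(0) = a_3 = 3
y_4 = S_4(0) = a_4 = -2
y_5 = S_4(2) = -1
t_q=9/4 is in segment 1 (τ=1/4); S_1(τ)=-344093/63104

y_0=3 y_1=-5 y_2=-4 y_3=3 y_4=-2 y_5=-1
S(9/4) = -344093/63104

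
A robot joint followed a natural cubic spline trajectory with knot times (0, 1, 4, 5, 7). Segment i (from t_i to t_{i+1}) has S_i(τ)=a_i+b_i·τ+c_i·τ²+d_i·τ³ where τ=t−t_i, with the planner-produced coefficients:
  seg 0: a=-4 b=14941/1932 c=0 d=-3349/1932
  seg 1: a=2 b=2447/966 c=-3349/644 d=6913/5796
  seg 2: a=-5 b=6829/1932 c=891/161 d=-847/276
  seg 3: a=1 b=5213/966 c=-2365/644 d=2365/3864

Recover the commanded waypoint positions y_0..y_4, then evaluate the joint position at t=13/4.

y_0 = S_0(0) = a_0 = -4
y_1 = S_1(0) = a_1 = 2
y_2 = S_2(0) = a_2 = -5
y_3 = S_3(0) = a_3 = 1
y_4 = S_3(2) = 2
t_q=13/4 is in segment 1 (τ=9/4); S_1(τ)=-207779/41216

y_0=-4 y_1=2 y_2=-5 y_3=1 y_4=2
S(13/4) = -207779/41216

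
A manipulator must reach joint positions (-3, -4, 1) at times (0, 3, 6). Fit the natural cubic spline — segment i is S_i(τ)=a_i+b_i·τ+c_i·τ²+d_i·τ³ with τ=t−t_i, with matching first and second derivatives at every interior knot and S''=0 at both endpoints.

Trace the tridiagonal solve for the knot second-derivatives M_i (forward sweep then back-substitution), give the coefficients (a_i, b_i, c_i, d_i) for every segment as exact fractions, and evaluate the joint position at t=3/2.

Δ: Δ0=-1/3, Δ1=5/3
row 1: diag=12, rhs=12; c'=1/4, d'=1
back: M1=1
M: M0=0, M1=1, M2=0
seg 0: a=-3, c=M0/2=0, d=(M1−M0)/(6·3)=1/18, b=Δ0−h0·(2M0+M1)/6=-5/6
seg 1: a=-4, c=M1/2=1/2, d=(M2−M1)/(6·3)=-1/18, b=Δ1−h1·(2M1+M2)/6=2/3
t_q=3/2 → seg 0, τ=3/2; S=-3+-5/6·τ+0·τ²+1/18·τ³=-65/16

  seg 0: a=-3 b=-5/6 c=0 d=1/18
  seg 1: a=-4 b=2/3 c=1/2 d=-1/18
S(3/2) = -65/16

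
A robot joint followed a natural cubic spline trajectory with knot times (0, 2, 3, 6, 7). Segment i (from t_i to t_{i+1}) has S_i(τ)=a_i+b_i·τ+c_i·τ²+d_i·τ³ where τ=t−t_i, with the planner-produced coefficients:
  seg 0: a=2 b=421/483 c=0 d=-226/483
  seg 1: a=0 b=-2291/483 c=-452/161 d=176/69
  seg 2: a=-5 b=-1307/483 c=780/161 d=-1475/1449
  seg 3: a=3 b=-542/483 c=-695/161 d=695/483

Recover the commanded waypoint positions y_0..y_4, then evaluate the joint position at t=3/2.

y_0 = S_0(0) = a_0 = 2
y_1 = S_1(0) = a_1 = 0
y_2 = S_2(0) = a_2 = -5
y_3 = S_3(0) = a_3 = 3
y_4 = S_3(1) = -1
t_q=3/2 is in segment 0 (τ=3/2); S_0(τ)=159/92

y_0=2 y_1=0 y_2=-5 y_3=3 y_4=-1
S(3/2) = 159/92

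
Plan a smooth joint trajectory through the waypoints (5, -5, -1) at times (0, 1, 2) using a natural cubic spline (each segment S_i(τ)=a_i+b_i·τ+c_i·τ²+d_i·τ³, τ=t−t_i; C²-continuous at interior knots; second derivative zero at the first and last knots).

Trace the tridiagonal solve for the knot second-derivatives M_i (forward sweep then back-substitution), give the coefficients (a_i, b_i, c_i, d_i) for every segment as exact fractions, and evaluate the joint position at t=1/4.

  seg 0: a=5 b=-27/2 c=0 d=7/2
  seg 1: a=-5 b=-3 c=21/2 d=-7/2
S(1/4) = 215/128

Δ: Δ0=-10, Δ1=4
row 1: diag=4, rhs=84; c'=1/4, d'=21
back: M1=21
M: M0=0, M1=21, M2=0
seg 0: a=5, c=M0/2=0, d=(M1−M0)/(6·1)=7/2, b=Δ0−h0·(2M0+M1)/6=-27/2
seg 1: a=-5, c=M1/2=21/2, d=(M2−M1)/(6·1)=-7/2, b=Δ1−h1·(2M1+M2)/6=-3
t_q=1/4 → seg 0, τ=1/4; S=5+-27/2·τ+0·τ²+7/2·τ³=215/128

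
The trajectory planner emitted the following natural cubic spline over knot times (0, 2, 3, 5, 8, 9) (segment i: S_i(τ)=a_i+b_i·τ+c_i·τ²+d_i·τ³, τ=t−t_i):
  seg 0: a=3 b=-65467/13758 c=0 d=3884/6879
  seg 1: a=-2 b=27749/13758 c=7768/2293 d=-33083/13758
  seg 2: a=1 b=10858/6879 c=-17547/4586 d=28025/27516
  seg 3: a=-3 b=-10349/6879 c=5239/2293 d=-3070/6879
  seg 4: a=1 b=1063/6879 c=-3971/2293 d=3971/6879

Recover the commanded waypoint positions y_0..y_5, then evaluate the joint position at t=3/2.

y_0=3 y_1=-2 y_2=1 y_3=-3 y_4=1 y_5=0
S(3/2) = -20473/9172

y_0 = S_0(0) = a_0 = 3
y_1 = S_1(0) = a_1 = -2
y_2 = S_2(0) = a_2 = 1
y_3 = S_3(0) = a_3 = -3
y_4 = S_4(0) = a_4 = 1
y_5 = S_4(1) = 0
t_q=3/2 is in segment 0 (τ=3/2); S_0(τ)=-20473/9172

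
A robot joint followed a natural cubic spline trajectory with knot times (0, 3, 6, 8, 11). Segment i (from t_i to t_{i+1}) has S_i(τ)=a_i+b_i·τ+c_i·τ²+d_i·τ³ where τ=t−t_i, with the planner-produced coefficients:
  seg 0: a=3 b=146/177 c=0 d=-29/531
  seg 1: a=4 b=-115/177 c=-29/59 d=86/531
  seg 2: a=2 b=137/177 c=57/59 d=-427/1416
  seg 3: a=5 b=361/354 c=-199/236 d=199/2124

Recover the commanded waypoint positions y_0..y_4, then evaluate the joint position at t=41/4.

y_0 = S_0(0) = a_0 = 3
y_1 = S_1(0) = a_1 = 4
y_2 = S_2(0) = a_2 = 2
y_3 = S_3(0) = a_3 = 5
y_4 = S_3(3) = 3
t_q=41/4 is in segment 3 (τ=9/4); S_3(τ)=61819/15104

y_0=3 y_1=4 y_2=2 y_3=5 y_4=3
S(41/4) = 61819/15104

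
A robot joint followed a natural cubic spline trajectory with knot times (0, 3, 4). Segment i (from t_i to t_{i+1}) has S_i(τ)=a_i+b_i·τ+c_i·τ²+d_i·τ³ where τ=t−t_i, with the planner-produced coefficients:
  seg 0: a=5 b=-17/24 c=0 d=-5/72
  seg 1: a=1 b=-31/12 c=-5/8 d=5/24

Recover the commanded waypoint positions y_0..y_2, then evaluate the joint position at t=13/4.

y_0 = S_0(0) = a_0 = 5
y_1 = S_1(0) = a_1 = 1
y_2 = S_1(1) = -2
t_q=13/4 is in segment 1 (τ=1/4); S_1(τ)=163/512

y_0=5 y_1=1 y_2=-2
S(13/4) = 163/512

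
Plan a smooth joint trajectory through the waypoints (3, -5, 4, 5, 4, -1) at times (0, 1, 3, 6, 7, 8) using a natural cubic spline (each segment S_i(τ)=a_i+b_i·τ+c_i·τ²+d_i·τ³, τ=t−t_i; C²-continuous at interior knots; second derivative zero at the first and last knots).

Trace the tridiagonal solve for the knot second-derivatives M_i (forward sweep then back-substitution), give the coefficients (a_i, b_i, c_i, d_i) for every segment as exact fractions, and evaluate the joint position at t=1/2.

Δ: Δ0=-8, Δ1=9/2, Δ2=1/3, Δ3=-1, Δ4=-5
row 1: diag=6, rhs=75; c'=1/3, d'=25/2
row 2: denom=10−2·1/3=28/3; d'=(-25−2·25/2)/(28/3)=-75/14
row 3: denom=8−3·9/28=197/28; d'=(-8−3·-75/14)/(197/28)=226/197
row 4: denom=4−1·28/197=760/197; d'=(-24−1·226/197)/(760/197)=-2477/380
back: M4=-2477/380
back: M3=226/197−28/197·-2477/380=197/95
back: M2=-75/14−9/28·197/95=-2289/380
back: M1=25/2−1/3·-2289/380=5513/380
M: M0=0, M1=5513/380, M2=-2289/380, M3=197/95, M4=-2477/380, M5=0
seg 0: a=3, c=M0/2=0, d=(M1−M0)/(6·1)=5513/2280, b=Δ0−h0·(2M0+M1)/6=-23753/2280
seg 1: a=-5, c=M1/2=5513/760, d=(M2−M1)/(6·2)=-3901/2280, b=Δ1−h1·(2M1+M2)/6=-3607/1140
seg 2: a=4, c=M2/2=-2289/760, d=(M3−M2)/(6·3)=3077/6840, b=Δ2−h2·(2M2+M3)/6=1213/228
seg 3: a=5, c=M3/2=197/190, d=(M4−M3)/(6·1)=-653/456, b=Δ3−h3·(2M3+M4)/6=-1379/2280
seg 4: a=4, c=M4/2=-2477/760, d=(M5−M4)/(6·1)=2477/2280, b=Δ4−h4·(2M4+M5)/6=-3223/1140
t_q=1/2 → seg 0, τ=1/2; S=3+-23753/2280·τ+0·τ²+5513/2280·τ³=-11593/6080

  seg 0: a=3 b=-23753/2280 c=0 d=5513/2280
  seg 1: a=-5 b=-3607/1140 c=5513/760 d=-3901/2280
  seg 2: a=4 b=1213/228 c=-2289/760 d=3077/6840
  seg 3: a=5 b=-1379/2280 c=197/190 d=-653/456
  seg 4: a=4 b=-3223/1140 c=-2477/760 d=2477/2280
S(1/2) = -11593/6080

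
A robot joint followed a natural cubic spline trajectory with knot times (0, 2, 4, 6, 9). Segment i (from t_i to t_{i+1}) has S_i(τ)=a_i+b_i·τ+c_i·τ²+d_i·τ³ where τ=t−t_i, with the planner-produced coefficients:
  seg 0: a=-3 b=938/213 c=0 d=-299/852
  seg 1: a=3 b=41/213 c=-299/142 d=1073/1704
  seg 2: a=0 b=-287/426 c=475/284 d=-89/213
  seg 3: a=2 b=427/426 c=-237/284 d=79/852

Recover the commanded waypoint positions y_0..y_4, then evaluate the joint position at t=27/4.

y_0 = S_0(0) = a_0 = -3
y_1 = S_1(0) = a_1 = 3
y_2 = S_2(0) = a_2 = 0
y_3 = S_3(0) = a_3 = 2
y_4 = S_3(3) = 0
t_q=27/4 is in segment 3 (τ=3/4); S_3(τ)=42195/18176

y_0=-3 y_1=3 y_2=0 y_3=2 y_4=0
S(27/4) = 42195/18176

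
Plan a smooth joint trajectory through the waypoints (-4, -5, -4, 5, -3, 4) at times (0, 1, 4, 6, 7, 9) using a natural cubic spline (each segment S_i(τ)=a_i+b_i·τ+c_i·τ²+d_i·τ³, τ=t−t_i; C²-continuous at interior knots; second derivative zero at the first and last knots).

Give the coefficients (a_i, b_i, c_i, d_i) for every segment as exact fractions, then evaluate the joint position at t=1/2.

  seg 0: a=-4 b=-10627/13758 c=0 d=-3131/13758
  seg 1: a=-5 b=-10010/6879 c=-3131/4586 d=1955/4586
  seg 2: a=-4 b=81977/13758 c=7232/2293 d=-53425/27516
  seg 3: a=5 b=-65005/13758 c=-38961/4586 d=35912/6879
  seg 4: a=-3 b=-83299/13758 c=32863/4586 d=-32863/27516
S(1/2) = -161965/36688

Δ: Δ0=-1, Δ1=1/3, Δ2=9/2, Δ3=-8, Δ4=7/2
row 1: diag=8, rhs=8; c'=3/8, d'=1
row 2: denom=10−3·3/8=71/8; d'=(25−3·1)/(71/8)=176/71
row 3: denom=6−2·16/71=394/71; d'=(-75−2·176/71)/(394/71)=-5677/394
row 4: denom=6−1·71/394=2293/394; d'=(69−1·-5677/394)/(2293/394)=32863/2293
back: M4=32863/2293
back: M3=-5677/394−71/394·32863/2293=-38961/2293
back: M2=176/71−16/71·-38961/2293=14464/2293
back: M1=1−3/8·14464/2293=-3131/2293
M: M0=0, M1=-3131/2293, M2=14464/2293, M3=-38961/2293, M4=32863/2293, M5=0
seg 0: a=-4, c=M0/2=0, d=(M1−M0)/(6·1)=-3131/13758, b=Δ0−h0·(2M0+M1)/6=-10627/13758
seg 1: a=-5, c=M1/2=-3131/4586, d=(M2−M1)/(6·3)=1955/4586, b=Δ1−h1·(2M1+M2)/6=-10010/6879
seg 2: a=-4, c=M2/2=7232/2293, d=(M3−M2)/(6·2)=-53425/27516, b=Δ2−h2·(2M2+M3)/6=81977/13758
seg 3: a=5, c=M3/2=-38961/4586, d=(M4−M3)/(6·1)=35912/6879, b=Δ3−h3·(2M3+M4)/6=-65005/13758
seg 4: a=-3, c=M4/2=32863/4586, d=(M5−M4)/(6·2)=-32863/27516, b=Δ4−h4·(2M4+M5)/6=-83299/13758
t_q=1/2 → seg 0, τ=1/2; S=-4+-10627/13758·τ+0·τ²+-3131/13758·τ³=-161965/36688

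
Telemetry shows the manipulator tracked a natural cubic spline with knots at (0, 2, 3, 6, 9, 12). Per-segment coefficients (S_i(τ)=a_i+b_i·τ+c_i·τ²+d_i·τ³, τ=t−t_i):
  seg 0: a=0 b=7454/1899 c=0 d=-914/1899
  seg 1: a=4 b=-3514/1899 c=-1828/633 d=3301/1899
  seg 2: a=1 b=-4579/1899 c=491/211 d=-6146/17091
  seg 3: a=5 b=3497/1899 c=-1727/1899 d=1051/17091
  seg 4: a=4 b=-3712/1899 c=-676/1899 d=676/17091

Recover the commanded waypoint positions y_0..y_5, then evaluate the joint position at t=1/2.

y_0=0 y_1=4 y_2=1 y_3=5 y_4=4 y_5=-4
S(1/2) = 4817/2532

y_0 = S_0(0) = a_0 = 0
y_1 = S_1(0) = a_1 = 4
y_2 = S_2(0) = a_2 = 1
y_3 = S_3(0) = a_3 = 5
y_4 = S_4(0) = a_4 = 4
y_5 = S_4(3) = -4
t_q=1/2 is in segment 0 (τ=1/2); S_0(τ)=4817/2532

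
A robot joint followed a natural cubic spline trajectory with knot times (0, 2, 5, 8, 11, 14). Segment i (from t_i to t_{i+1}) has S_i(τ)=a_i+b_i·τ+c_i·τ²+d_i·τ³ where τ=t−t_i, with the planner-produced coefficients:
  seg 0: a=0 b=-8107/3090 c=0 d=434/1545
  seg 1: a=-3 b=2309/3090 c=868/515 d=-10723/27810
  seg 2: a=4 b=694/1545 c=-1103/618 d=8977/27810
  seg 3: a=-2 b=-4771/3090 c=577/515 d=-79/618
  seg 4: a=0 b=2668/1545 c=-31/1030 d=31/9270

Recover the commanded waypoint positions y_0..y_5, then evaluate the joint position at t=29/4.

y_0=0 y_1=-3 y_2=4 y_3=-2 y_4=0 y_5=5
S(29/4) = -22937/65920

y_0 = S_0(0) = a_0 = 0
y_1 = S_1(0) = a_1 = -3
y_2 = S_2(0) = a_2 = 4
y_3 = S_3(0) = a_3 = -2
y_4 = S_4(0) = a_4 = 0
y_5 = S_4(3) = 5
t_q=29/4 is in segment 2 (τ=9/4); S_2(τ)=-22937/65920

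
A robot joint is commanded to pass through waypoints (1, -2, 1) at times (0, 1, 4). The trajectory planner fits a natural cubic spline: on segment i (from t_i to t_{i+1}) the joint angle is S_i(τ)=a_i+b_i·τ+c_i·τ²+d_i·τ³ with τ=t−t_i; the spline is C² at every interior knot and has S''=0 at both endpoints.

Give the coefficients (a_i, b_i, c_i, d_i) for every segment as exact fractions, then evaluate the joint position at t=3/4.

  seg 0: a=1 b=-7/2 c=0 d=1/2
  seg 1: a=-2 b=-2 c=3/2 d=-1/6
S(3/4) = -181/128

Δ: Δ0=-3, Δ1=1
row 1: diag=8, rhs=24; c'=3/8, d'=3
back: M1=3
M: M0=0, M1=3, M2=0
seg 0: a=1, c=M0/2=0, d=(M1−M0)/(6·1)=1/2, b=Δ0−h0·(2M0+M1)/6=-7/2
seg 1: a=-2, c=M1/2=3/2, d=(M2−M1)/(6·3)=-1/6, b=Δ1−h1·(2M1+M2)/6=-2
t_q=3/4 → seg 0, τ=3/4; S=1+-7/2·τ+0·τ²+1/2·τ³=-181/128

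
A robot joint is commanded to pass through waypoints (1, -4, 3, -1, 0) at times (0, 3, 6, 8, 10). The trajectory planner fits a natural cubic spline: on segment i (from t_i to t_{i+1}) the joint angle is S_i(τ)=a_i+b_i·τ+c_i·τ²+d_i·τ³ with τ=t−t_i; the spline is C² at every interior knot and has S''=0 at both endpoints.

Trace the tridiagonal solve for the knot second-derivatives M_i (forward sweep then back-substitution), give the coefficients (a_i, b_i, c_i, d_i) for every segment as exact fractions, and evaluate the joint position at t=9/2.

  seg 0: a=1 b=-2669/840 c=0 d=47/280
  seg 1: a=-4 b=569/420 c=423/280 d=-199/504
  seg 2: a=3 b=-29/120 c=-143/70 d=391/672
  seg 3: a=-1 b=-601/420 c=811/560 d=-811/3360
S(9/2) = 221/2240

Δ: Δ0=-5/3, Δ1=7/3, Δ2=-2, Δ3=1/2
row 1: diag=12, rhs=24; c'=1/4, d'=2
row 2: denom=10−3·1/4=37/4; d'=(-26−3·2)/(37/4)=-128/37
row 3: denom=8−2·8/37=280/37; d'=(15−2·-128/37)/(280/37)=811/280
back: M3=811/280
back: M2=-128/37−8/37·811/280=-143/35
back: M1=2−1/4·-143/35=423/140
M: M0=0, M1=423/140, M2=-143/35, M3=811/280, M4=0
seg 0: a=1, c=M0/2=0, d=(M1−M0)/(6·3)=47/280, b=Δ0−h0·(2M0+M1)/6=-2669/840
seg 1: a=-4, c=M1/2=423/280, d=(M2−M1)/(6·3)=-199/504, b=Δ1−h1·(2M1+M2)/6=569/420
seg 2: a=3, c=M2/2=-143/70, d=(M3−M2)/(6·2)=391/672, b=Δ2−h2·(2M2+M3)/6=-29/120
seg 3: a=-1, c=M3/2=811/560, d=(M4−M3)/(6·2)=-811/3360, b=Δ3−h3·(2M3+M4)/6=-601/420
t_q=9/2 → seg 1, τ=3/2; S=-4+569/420·τ+423/280·τ²+-199/504·τ³=221/2240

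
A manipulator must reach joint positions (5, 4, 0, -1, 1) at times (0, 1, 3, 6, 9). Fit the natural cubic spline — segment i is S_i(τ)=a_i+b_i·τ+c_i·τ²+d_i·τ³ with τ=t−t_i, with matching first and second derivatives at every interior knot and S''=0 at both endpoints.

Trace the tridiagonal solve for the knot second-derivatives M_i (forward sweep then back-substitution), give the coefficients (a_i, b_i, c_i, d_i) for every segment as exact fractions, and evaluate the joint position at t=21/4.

Δ: Δ0=-1, Δ1=-2, Δ2=-1/3, Δ3=2/3
row 1: diag=6, rhs=-6; c'=1/3, d'=-1
row 2: denom=10−2·1/3=28/3; d'=(10−2·-1)/(28/3)=9/7
row 3: denom=12−3·9/28=309/28; d'=(6−3·9/7)/(309/28)=20/103
back: M3=20/103
back: M2=9/7−9/28·20/103=126/103
back: M1=-1−1/3·126/103=-145/103
M: M0=0, M1=-145/103, M2=126/103, M3=20/103, M4=0
seg 0: a=5, c=M0/2=0, d=(M1−M0)/(6·1)=-145/618, b=Δ0−h0·(2M0+M1)/6=-473/618
seg 1: a=4, c=M1/2=-145/206, d=(M2−M1)/(6·2)=271/1236, b=Δ1−h1·(2M1+M2)/6=-454/309
seg 2: a=0, c=M2/2=63/103, d=(M3−M2)/(6·3)=-53/927, b=Δ2−h2·(2M2+M3)/6=-511/309
seg 3: a=-1, c=M3/2=10/103, d=(M4−M3)/(6·3)=-10/927, b=Δ3−h3·(2M3+M4)/6=146/309
t_q=21/4 → seg 2, τ=9/4; S=0+-511/309·τ+63/103·τ²+-53/927·τ³=-8409/6592

  seg 0: a=5 b=-473/618 c=0 d=-145/618
  seg 1: a=4 b=-454/309 c=-145/206 d=271/1236
  seg 2: a=0 b=-511/309 c=63/103 d=-53/927
  seg 3: a=-1 b=146/309 c=10/103 d=-10/927
S(21/4) = -8409/6592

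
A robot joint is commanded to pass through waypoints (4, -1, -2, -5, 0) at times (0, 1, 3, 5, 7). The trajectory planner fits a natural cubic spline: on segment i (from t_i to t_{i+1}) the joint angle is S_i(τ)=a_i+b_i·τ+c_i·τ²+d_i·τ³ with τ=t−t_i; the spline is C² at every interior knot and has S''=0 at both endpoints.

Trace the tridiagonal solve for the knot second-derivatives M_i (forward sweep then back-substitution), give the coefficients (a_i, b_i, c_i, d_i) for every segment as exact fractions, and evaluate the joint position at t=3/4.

Δ: Δ0=-5, Δ1=-1/2, Δ2=-3/2, Δ3=5/2
row 1: diag=6, rhs=27; c'=1/3, d'=9/2
row 2: denom=8−2·1/3=22/3; d'=(-6−2·9/2)/(22/3)=-45/22
row 3: denom=8−2·3/11=82/11; d'=(24−2·-45/22)/(82/11)=309/82
back: M3=309/82
back: M2=-45/22−3/11·309/82=-126/41
back: M1=9/2−1/3·-126/41=453/82
M: M0=0, M1=453/82, M2=-126/41, M3=309/82, M4=0
seg 0: a=4, c=M0/2=0, d=(M1−M0)/(6·1)=151/164, b=Δ0−h0·(2M0+M1)/6=-971/164
seg 1: a=-1, c=M1/2=453/164, d=(M2−M1)/(6·2)=-235/328, b=Δ1−h1·(2M1+M2)/6=-259/82
seg 2: a=-2, c=M2/2=-63/41, d=(M3−M2)/(6·2)=187/328, b=Δ2−h2·(2M2+M3)/6=-29/41
seg 3: a=-5, c=M3/2=309/164, d=(M4−M3)/(6·2)=-103/328, b=Δ3−h3·(2M3+M4)/6=-1/82
t_q=3/4 → seg 0, τ=3/4; S=4+-971/164·τ+0·τ²+151/164·τ³=-547/10496

  seg 0: a=4 b=-971/164 c=0 d=151/164
  seg 1: a=-1 b=-259/82 c=453/164 d=-235/328
  seg 2: a=-2 b=-29/41 c=-63/41 d=187/328
  seg 3: a=-5 b=-1/82 c=309/164 d=-103/328
S(3/4) = -547/10496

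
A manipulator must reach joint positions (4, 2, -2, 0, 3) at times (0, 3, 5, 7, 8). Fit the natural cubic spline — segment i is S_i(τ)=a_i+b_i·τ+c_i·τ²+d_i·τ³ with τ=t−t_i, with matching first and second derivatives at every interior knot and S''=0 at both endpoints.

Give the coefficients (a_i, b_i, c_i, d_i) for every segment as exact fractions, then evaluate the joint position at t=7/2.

Δ: Δ0=-2/3, Δ1=-2, Δ2=1, Δ3=3
row 1: diag=10, rhs=-8; c'=1/5, d'=-4/5
row 2: denom=8−2·1/5=38/5; d'=(18−2·-4/5)/(38/5)=49/19
row 3: denom=6−2·5/19=104/19; d'=(12−2·49/19)/(104/19)=5/4
back: M3=5/4
back: M2=49/19−5/19·5/4=9/4
back: M1=-4/5−1/5·9/4=-5/4
M: M0=0, M1=-5/4, M2=9/4, M3=5/4, M4=0
seg 0: a=4, c=M0/2=0, d=(M1−M0)/(6·3)=-5/72, b=Δ0−h0·(2M0+M1)/6=-1/24
seg 1: a=2, c=M1/2=-5/8, d=(M2−M1)/(6·2)=7/24, b=Δ1−h1·(2M1+M2)/6=-23/12
seg 2: a=-2, c=M2/2=9/8, d=(M3−M2)/(6·2)=-1/12, b=Δ2−h2·(2M2+M3)/6=-11/12
seg 3: a=0, c=M3/2=5/8, d=(M4−M3)/(6·1)=-5/24, b=Δ3−h3·(2M3+M4)/6=31/12
t_q=7/2 → seg 1, τ=1/2; S=2+-23/12·τ+-5/8·τ²+7/24·τ³=59/64

  seg 0: a=4 b=-1/24 c=0 d=-5/72
  seg 1: a=2 b=-23/12 c=-5/8 d=7/24
  seg 2: a=-2 b=-11/12 c=9/8 d=-1/12
  seg 3: a=0 b=31/12 c=5/8 d=-5/24
S(7/2) = 59/64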